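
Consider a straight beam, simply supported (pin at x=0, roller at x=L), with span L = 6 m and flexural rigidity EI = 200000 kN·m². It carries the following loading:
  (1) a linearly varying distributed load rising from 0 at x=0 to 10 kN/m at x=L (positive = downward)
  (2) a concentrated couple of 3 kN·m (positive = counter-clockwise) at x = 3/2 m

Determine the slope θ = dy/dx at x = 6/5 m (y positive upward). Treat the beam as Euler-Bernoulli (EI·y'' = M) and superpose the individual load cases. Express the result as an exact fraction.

θ(6/5) = -65043/400000000 rad

Load 1 — triangular load w₀=10 kN/m (0→w₀ over full span):
  θ_1 = -w₀(7L⁴-30L²x²+15x⁴)/(360LEI) = -10·(7·6⁴-30·6²·(6/5)²+15·(6/5)⁴)/(360·6·200000) = -273/1562500 rad
Load 2 — applied couple M₀=3 kN·m at a=3/2 m (b=L-a=9/2):
  θ_2 = (M₀x²/(2L)+C₁)/EI  [x≤a] with C₁=M₀(3b²-L²)/(6L)=33/16 = (3·(6/5)²/(2·6)+(33/16))/200000 = 969/80000000 rad
Superposition: θ = Σ θ_i = -65043/400000000 rad ≈ -0.000163 rad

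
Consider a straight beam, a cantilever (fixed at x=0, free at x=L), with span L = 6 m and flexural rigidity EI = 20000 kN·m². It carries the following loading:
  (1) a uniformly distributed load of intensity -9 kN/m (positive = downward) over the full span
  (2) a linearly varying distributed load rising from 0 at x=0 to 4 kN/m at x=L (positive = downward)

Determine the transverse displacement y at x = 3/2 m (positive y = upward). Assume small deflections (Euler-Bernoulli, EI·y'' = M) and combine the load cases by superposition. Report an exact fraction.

Load 1 — uniform load w=-9 kN/m over full span:
  y_1 = -wx²(x²-4Lx+6L²)/(24EI) = -(-9)·(3/2)²·((3/2)²-4·6·(3/2)+6·6²)/(24·20000) = 19683/2560000 m
Load 2 — triangular load w₀=4 kN/m (0→w₀ over full span):
  y_2 = (w₀Lx³/12-w₀L²x²/6-w₀x⁵/(120L))/EI = (4·6·(3/2)³/12-4·6²·(3/2)²/6-4·(3/2)⁵/(120·6))/20000 = -30267/12800000 m
Superposition: y = Σ y_i = 17037/3200000 m ≈ 0.005324 m

y(3/2) = 17037/3200000 m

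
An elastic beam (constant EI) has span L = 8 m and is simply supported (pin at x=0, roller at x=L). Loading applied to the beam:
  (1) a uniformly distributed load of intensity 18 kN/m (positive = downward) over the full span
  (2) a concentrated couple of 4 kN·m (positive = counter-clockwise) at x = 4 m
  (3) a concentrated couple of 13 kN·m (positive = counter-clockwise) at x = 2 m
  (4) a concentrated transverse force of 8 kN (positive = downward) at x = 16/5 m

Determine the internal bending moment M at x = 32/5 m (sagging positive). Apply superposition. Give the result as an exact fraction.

Load 1 — uniform load w=18 kN/m over full span:
  M_1 = wx(L-x)/2 = 18·(32/5)·(8-(32/5))/2 = 2304/25 kN·m
Load 2 — applied couple M₀=4 kN·m at a=4 m (b=L-a=4):
  M_2 = M₀x/L - M₀  [x>a] = 4·(32/5)/8 - 4 = -4/5 kN·m
Load 3 — applied couple M₀=13 kN·m at a=2 m (b=L-a=6):
  M_3 = M₀x/L - M₀  [x>a] = 13·(32/5)/8 - 13 = -13/5 kN·m
Load 4 — point force P=8 kN at a=16/5 m (b=L-a=24/5):
  M_4 = Pa(L-x)/L  [x>a] = 8·(16/5)·(8-(32/5))/8 = 128/25 kN·m
Superposition: M = Σ M_i = 2347/25 kN·m ≈ 93.880000 kN·m

M(32/5) = 2347/25 kN·m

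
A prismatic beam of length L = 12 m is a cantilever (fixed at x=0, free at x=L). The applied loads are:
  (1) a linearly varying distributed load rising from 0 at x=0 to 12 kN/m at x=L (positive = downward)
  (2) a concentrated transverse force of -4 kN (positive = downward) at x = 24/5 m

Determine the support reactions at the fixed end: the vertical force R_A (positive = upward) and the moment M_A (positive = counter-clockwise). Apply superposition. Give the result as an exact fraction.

Load 1 — triangular load w₀=12 kN/m (0→w₀ over full span):
  R_A = w₀L/2 = 12·12/2 = 72 kN
  M_A = w₀L²/3 = 12·12²/3 = 576 kN·m
Load 2 — point force P=-4 kN at a=24/5 m (b=L-a=36/5):
  R_A = P = (-4) = -4 kN
  M_A = Pa = (-4)·(24/5) = -96/5 kN·m
Superposition: R_A = 68 kN, M_A = 2784/5 kN·m

R_A = 68 kN, M_A = 2784/5 kN·m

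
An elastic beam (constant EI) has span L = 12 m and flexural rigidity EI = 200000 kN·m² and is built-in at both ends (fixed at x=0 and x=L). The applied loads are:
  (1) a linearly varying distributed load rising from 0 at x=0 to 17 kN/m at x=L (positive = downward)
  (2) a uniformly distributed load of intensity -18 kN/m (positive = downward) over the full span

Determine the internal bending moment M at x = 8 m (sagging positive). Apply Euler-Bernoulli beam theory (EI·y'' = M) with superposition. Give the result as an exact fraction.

M(8) = -1336/45 kN·m

Load 1 — triangular load w₀=17 kN/m (0→w₀ over full span):
  M_1 = 3w₀Lx/20 - w₀L²/30 - w₀x³/(6L) = 3·17·12·8/20 - 17·12²/30 - 17·8³/(6·12) = 1904/45 kN·m
Load 2 — uniform load w=-18 kN/m over full span:
  M_2 = wLx/2 - wL²/12 - wx²/2 = (-18)·12·8/2 - (-18)·12²/12 - (-18)·8²/2 = -72 kN·m
Superposition: M = Σ M_i = -1336/45 kN·m ≈ -29.688889 kN·m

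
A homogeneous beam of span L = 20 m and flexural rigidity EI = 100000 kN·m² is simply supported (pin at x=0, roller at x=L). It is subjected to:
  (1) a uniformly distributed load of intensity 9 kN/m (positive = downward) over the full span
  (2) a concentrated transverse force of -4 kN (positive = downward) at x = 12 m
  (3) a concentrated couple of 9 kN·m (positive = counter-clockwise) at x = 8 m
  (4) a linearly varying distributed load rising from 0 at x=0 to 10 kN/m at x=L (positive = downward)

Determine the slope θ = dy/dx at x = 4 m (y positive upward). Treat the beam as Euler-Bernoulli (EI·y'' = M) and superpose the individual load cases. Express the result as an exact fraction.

θ(4) = -80717/2250000 rad

Load 1 — uniform load w=9 kN/m over full span:
  θ_1 = -w(L³-6Lx²+4x³)/(24EI) = -9·(20³-6·20·4²+4·4³)/(24·100000) = -297/12500 rad
Load 2 — point force P=-4 kN at a=12 m (b=L-a=8):
  θ_2 = -Pb(L²-b²-3x²)/(6LEI)  [x≤a] = -(-4)·8·(20²-8²-3·4²)/(6·20·100000) = 12/15625 rad
Load 3 — applied couple M₀=9 kN·m at a=8 m (b=L-a=12):
  θ_3 = (M₀x²/(2L)+C₁)/EI  [x≤a] with C₁=M₀(3b²-L²)/(6L)=12/5 = (9·4²/(2·20)+(12/5))/100000 = 3/50000 rad
Load 4 — triangular load w₀=10 kN/m (0→w₀ over full span):
  θ_4 = -w₀(7L⁴-30L²x²+15x⁴)/(360LEI) = -10·(7·20⁴-30·20²·4²+15·4⁴)/(360·20·100000) = -364/28125 rad
Superposition: θ = Σ θ_i = -80717/2250000 rad ≈ -0.035874 rad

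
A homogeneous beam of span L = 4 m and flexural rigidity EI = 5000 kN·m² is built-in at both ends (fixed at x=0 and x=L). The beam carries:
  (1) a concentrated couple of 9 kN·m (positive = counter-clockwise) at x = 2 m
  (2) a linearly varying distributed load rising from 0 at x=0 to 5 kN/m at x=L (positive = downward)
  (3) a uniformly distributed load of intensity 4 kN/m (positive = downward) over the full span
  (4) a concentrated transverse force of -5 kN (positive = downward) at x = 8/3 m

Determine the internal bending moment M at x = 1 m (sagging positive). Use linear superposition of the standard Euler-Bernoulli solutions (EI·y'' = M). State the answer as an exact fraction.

Load 1 — applied couple M₀=9 kN·m at a=2 m (b=L-a=2):
  M_1 = R_Ax - M_A  [x≤a] with R_A=27/8, M_A=9/4 = (27/8)·1 - (9/4) = 9/8 kN·m
Load 2 — triangular load w₀=5 kN/m (0→w₀ over full span):
  M_2 = 3w₀Lx/20 - w₀L²/30 - w₀x³/(6L) = 3·5·4·1/20 - 5·4²/30 - 5·1³/(6·4) = 1/8 kN·m
Load 3 — uniform load w=4 kN/m over full span:
  M_3 = wLx/2 - wL²/12 - wx²/2 = 4·4·1/2 - 4·4²/12 - 4·1²/2 = 2/3 kN·m
Load 4 — point force P=-5 kN at a=8/3 m (b=L-a=4/3):
  M_4 = Pb²(3a+b)x/L³ - Pab²/L²  [x≤a] = (-5)·(4/3)²·(3·(8/3)+(4/3))·1/4³ - (-5)·(8/3)·(4/3)²/4² = 5/27 kN·m
Superposition: M = Σ M_i = 227/108 kN·m ≈ 2.101852 kN·m

M(1) = 227/108 kN·m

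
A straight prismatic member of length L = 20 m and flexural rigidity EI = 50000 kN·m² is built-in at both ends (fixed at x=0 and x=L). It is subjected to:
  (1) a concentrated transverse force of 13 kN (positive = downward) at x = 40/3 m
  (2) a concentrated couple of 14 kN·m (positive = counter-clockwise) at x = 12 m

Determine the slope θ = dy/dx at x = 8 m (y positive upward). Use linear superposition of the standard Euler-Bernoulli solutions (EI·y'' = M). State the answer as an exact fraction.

θ(8) = -3502/3515625 rad

Load 1 — point force P=13 kN at a=40/3 m (b=L-a=20/3):
  θ_1 = -Pb²x(2aL-(3a+b)x)/(2L³EI)  [x≤a] = -13·(20/3)²·8·(2·(40/3)·20-(3·(40/3)+(20/3))·8)/(2·20³·50000) = -26/28125 rad
Load 2 — applied couple M₀=14 kN·m at a=12 m (b=L-a=8):
  θ_2 = (R_Ax²/2 - M_Ax)/EI  [x≤a] with R_A=126/125, M_A=112/25 = ((126/125)·8²/2 - (112/25)·8)/50000 = -28/390625 rad
Superposition: θ = Σ θ_i = -3502/3515625 rad ≈ -0.000996 rad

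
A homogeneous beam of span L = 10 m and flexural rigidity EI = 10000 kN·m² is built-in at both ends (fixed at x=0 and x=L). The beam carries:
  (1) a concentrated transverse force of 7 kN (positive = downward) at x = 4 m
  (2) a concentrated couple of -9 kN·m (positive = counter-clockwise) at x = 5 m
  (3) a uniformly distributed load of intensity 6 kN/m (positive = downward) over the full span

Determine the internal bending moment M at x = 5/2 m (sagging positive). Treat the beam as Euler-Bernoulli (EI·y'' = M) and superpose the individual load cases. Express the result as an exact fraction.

M(5/2) = 1277/200 kN·m

Load 1 — point force P=7 kN at a=4 m (b=L-a=6):
  M_1 = Pb²(3a+b)x/L³ - Pab²/L²  [x≤a] = 7·6²·(3·4+6)·(5/2)/10³ - 7·4·6²/10² = 63/50 kN·m
Load 2 — applied couple M₀=-9 kN·m at a=5 m (b=L-a=5):
  M_2 = R_Ax - M_A  [x≤a] with R_A=-27/20, M_A=-9/4 = (-27/20)·(5/2) - (-9/4) = -9/8 kN·m
Load 3 — uniform load w=6 kN/m over full span:
  M_3 = wLx/2 - wL²/12 - wx²/2 = 6·10·(5/2)/2 - 6·10²/12 - 6·(5/2)²/2 = 25/4 kN·m
Superposition: M = Σ M_i = 1277/200 kN·m ≈ 6.385000 kN·m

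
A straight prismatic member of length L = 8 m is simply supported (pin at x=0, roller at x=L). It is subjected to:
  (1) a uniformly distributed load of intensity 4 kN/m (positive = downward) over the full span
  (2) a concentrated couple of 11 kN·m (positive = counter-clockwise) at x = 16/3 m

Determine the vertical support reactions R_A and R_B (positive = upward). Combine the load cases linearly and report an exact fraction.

Load 1 — uniform load w=4 kN/m over full span:
  R_A = wL/2 = 4·8/2 = 16 kN
  R_B = wL/2 = 4·8/2 = 16 kN
Load 2 — applied couple M₀=11 kN·m at a=16/3 m (b=L-a=8/3):
  R_A = M₀/L = 11/8 kN
  R_B = -M₀/L = -11/8 kN
Superposition: R_A = 139/8 kN, R_B = 117/8 kN

R_A = 139/8 kN, R_B = 117/8 kN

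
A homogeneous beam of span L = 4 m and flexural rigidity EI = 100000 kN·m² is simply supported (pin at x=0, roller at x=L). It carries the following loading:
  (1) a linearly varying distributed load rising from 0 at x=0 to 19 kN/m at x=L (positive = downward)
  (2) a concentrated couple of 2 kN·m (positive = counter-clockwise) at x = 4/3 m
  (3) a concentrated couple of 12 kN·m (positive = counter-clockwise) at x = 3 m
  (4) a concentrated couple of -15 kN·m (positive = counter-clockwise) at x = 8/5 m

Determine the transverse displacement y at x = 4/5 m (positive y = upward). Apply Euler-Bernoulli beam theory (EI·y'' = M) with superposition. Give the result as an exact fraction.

y(4/5) = -1642037/7031250000 m

Load 1 — triangular load w₀=19 kN/m (0→w₀ over full span):
  y_1 = -w₀x(7L⁴-10L²x²+3x⁴)/(360LEI) = -19·(4/5)·(7·4⁴-10·4²·(4/5)²+3·(4/5)⁴)/(360·4·100000) = -26144/146484375 m
Load 2 — applied couple M₀=2 kN·m at a=4/3 m (b=L-a=8/3):
  y_2 = (M₀x³/(6L)+C₁x)/EI  [x≤a] with C₁=M₀(3b²-L²)/(6L)=4/9 = (2·(4/5)³/(6·4)+(4/9)·(4/5))/100000 = 14/3515625 m
Load 3 — applied couple M₀=12 kN·m at a=3 m (b=L-a=1):
  y_3 = (M₀x³/(6L)+C₁x)/EI  [x≤a] with C₁=M₀(3b²-L²)/(6L)=-13/2 = (12·(4/5)³/(6·4)+(-13/2)·(4/5))/100000 = -309/6250000 m
Load 4 — applied couple M₀=-15 kN·m at a=8/5 m (b=L-a=12/5):
  y_4 = (M₀x³/(6L)+C₁x)/EI  [x≤a] with C₁=M₀(3b²-L²)/(6L)=-4/5 = ((-15)·(4/5)³/(6·4)+(-4/5)·(4/5))/100000 = -3/312500 m
Superposition: y = Σ y_i = -1642037/7031250000 m ≈ -0.000234 m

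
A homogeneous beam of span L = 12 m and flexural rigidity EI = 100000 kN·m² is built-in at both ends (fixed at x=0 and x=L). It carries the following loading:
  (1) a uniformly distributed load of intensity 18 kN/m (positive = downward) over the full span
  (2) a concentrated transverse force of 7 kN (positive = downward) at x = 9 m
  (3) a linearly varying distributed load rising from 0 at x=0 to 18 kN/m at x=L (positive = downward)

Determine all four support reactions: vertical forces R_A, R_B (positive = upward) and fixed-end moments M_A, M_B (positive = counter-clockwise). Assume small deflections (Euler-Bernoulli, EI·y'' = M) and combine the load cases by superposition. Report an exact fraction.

Load 1 — uniform load w=18 kN/m over full span:
  R_A = wL/2 = 18·12/2 = 108 kN
  M_A = wL²/12 = 18·12²/12 = 216 kN·m
  R_B = wL/2 = 18·12/2 = 108 kN
  M_B = -wL²/12 = -18·12²/12 = -216 kN·m
Load 2 — point force P=7 kN at a=9 m (b=L-a=3):
  R_A = Pb²(3a+b)/L³ = 7·3²·(3·9+3)/12³ = 35/32 kN
  M_A = Pab²/L² = 7·9·3²/12² = 63/16 kN·m
  R_B = Pa²(a+3b)/L³ = 7·9²·(9+3·3)/12³ = 189/32 kN
  M_B = -Pa²b/L² = -7·9²·3/12² = -189/16 kN·m
Load 3 — triangular load w₀=18 kN/m (0→w₀ over full span):
  R_A = 3w₀L/20 = 3·18·12/20 = 162/5 kN
  M_A = w₀L²/30 = 18·12²/30 = 432/5 kN·m
  R_B = 7w₀L/20 = 7·18·12/20 = 378/5 kN
  M_B = -w₀L²/20 = -18·12²/20 = -648/5 kN·m
Superposition: R_A = 22639/160 kN, M_A = 24507/80 kN·m, R_B = 30321/160 kN, M_B = -28593/80 kN·m

R_A = 22639/160 kN, M_A = 24507/80 kN·m, R_B = 30321/160 kN, M_B = -28593/80 kN·m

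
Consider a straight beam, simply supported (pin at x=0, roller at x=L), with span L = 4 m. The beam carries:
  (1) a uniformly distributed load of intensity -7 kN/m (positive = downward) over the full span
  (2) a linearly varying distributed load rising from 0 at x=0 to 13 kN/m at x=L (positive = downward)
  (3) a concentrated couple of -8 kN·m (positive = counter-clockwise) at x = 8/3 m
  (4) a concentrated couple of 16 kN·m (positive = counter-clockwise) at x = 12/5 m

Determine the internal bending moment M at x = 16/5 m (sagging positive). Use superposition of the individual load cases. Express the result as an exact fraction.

Load 1 — uniform load w=-7 kN/m over full span:
  M_1 = wx(L-x)/2 = (-7)·(16/5)·(4-(16/5))/2 = -224/25 kN·m
Load 2 — triangular load w₀=13 kN/m (0→w₀ over full span):
  M_2 = w₀Lx/6 - w₀x³/(6L) = 13·4·(16/5)/6 - 13·(16/5)³/(6·4) = 1248/125 kN·m
Load 3 — applied couple M₀=-8 kN·m at a=8/3 m (b=L-a=4/3):
  M_3 = M₀x/L - M₀  [x>a] = (-8)·(16/5)/4 - (-8) = 8/5 kN·m
Load 4 — applied couple M₀=16 kN·m at a=12/5 m (b=L-a=8/5):
  M_4 = M₀x/L - M₀  [x>a] = 16·(16/5)/4 - 16 = -16/5 kN·m
Superposition: M = Σ M_i = -72/125 kN·m ≈ -0.576000 kN·m

M(16/5) = -72/125 kN·m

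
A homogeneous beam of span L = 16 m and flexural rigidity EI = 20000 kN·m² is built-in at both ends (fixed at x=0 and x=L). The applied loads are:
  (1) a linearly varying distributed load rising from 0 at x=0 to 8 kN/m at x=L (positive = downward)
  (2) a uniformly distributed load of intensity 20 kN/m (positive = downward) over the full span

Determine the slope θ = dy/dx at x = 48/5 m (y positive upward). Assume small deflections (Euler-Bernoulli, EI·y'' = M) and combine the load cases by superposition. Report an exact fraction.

Load 1 — triangular load w₀=8 kN/m (0→w₀ over full span):
  θ_1 = -w₀(2x(L-x)(L-2x)(x+2L)+x²(L-x)²)/(120LEI) = -8·(2·(48/5)·(16-(48/5))·(16-2·(48/5))·((48/5)+2·16)+(48/5)²·(16-(48/5))²)/(120·16·20000) = 1024/390625 rad
Load 2 — uniform load w=20 kN/m over full span:
  θ_2 = -wx(L-x)(L-2x)/(12EI) = -20·(48/5)·(16-(48/5))·(16-2·(48/5))/(12·20000) = 256/15625 rad
Superposition: θ = Σ θ_i = 7424/390625 rad ≈ 0.019005 rad

θ(48/5) = 7424/390625 rad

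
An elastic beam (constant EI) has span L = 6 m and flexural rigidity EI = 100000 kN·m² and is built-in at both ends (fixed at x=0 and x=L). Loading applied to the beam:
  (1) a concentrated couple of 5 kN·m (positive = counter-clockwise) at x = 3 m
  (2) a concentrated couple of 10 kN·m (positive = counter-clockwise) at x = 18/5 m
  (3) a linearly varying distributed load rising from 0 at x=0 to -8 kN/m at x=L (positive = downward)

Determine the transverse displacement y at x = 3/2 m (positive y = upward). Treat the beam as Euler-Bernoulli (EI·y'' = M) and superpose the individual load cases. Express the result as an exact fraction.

Load 1 — applied couple M₀=5 kN·m at a=3 m (b=L-a=3):
  y_1 = (R_Ax³/6 - M_Ax²/2)/EI  [x≤a] with R_A=5/4, M_A=5/4 = ((5/4)·(3/2)³/6 - (5/4)·(3/2)²/2)/100000 = -9/1280000 m
Load 2 — applied couple M₀=10 kN·m at a=18/5 m (b=L-a=12/5):
  y_2 = (R_Ax³/6 - M_Ax²/2)/EI  [x≤a] with R_A=12/5, M_A=16/5 = ((12/5)·(3/2)³/6 - (16/5)·(3/2)²/2)/100000 = -9/400000 m
Load 3 — triangular load w₀=-8 kN/m (0→w₀ over full span):
  y_3 = -w₀x²(L-x)²(x+2L)/(120LEI) = -(-8)·(3/2)²·(6-(3/2))²·((3/2)+2·6)/(120·6·100000) = 2187/32000000 m
Superposition: y = Σ y_i = 621/16000000 m ≈ 0.000039 m

y(3/2) = 621/16000000 m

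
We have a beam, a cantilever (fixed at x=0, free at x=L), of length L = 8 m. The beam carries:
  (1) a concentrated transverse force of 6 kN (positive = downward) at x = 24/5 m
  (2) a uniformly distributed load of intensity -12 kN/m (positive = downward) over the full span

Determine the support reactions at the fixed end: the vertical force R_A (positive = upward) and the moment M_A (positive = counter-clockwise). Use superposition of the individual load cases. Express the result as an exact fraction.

Load 1 — point force P=6 kN at a=24/5 m (b=L-a=16/5):
  R_A = P = 6 kN
  M_A = Pa = 6·(24/5) = 144/5 kN·m
Load 2 — uniform load w=-12 kN/m over full span:
  R_A = wL = (-12)·8 = -96 kN
  M_A = wL²/2 = (-12)·8²/2 = -384 kN·m
Superposition: R_A = -90 kN, M_A = -1776/5 kN·m

R_A = -90 kN, M_A = -1776/5 kN·m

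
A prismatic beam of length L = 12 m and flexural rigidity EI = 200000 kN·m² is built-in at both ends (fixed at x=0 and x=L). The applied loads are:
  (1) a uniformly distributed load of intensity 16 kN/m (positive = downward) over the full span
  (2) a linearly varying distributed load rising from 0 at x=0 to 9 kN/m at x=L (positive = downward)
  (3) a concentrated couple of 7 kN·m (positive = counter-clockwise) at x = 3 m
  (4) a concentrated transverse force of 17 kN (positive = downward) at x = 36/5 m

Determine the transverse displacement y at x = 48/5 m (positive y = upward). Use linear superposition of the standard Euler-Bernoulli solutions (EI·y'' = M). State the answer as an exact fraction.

y(48/5) = -16243911/6250000000 m

Load 1 — uniform load w=16 kN/m over full span:
  y_1 = -wx²(L-x)²/(24EI) = -16·(48/5)²·(12-(48/5))²/(24·200000) = -3456/1953125 m
Load 2 — triangular load w₀=9 kN/m (0→w₀ over full span):
  y_2 = -w₀x²(L-x)²(x+2L)/(120LEI) = -9·(48/5)²·(12-(48/5))²·((48/5)+2·12)/(120·12·200000) = -27216/48828125 m
Load 3 — applied couple M₀=7 kN·m at a=3 m (b=L-a=9):
  y_3 = (R_Ax³/6 - M_Ax²/2 - M₀(x-a)²/2)/EI  [x>a] with R_A=21/32, M_A=-21/16 = ((21/32)·(48/5)³/6 - (-21/16)·(48/5)²/2 - 7·((48/5)-3)²/2)/200000 = 1197/50000000 m
Load 4 — point force P=17 kN at a=36/5 m (b=L-a=24/5):
  y_4 = -Pa²(L-x)²(3bL-(3b+a)(L-x))/(6L³EI)  [x>a] = -17·(36/5)²·(12-(48/5))²·(3·(24/5)·12-(3·(24/5)+(36/5))·(12-(48/5)))/(6·12³·200000) = -28917/97656250 m
Superposition: y = Σ y_i = -16243911/6250000000 m ≈ -0.002599 m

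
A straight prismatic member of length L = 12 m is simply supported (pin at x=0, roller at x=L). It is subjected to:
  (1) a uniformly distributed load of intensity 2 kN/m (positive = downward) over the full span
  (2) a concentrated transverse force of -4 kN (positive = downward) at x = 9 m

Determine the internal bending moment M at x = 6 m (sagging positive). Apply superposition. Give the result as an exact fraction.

M(6) = 30 kN·m

Load 1 — uniform load w=2 kN/m over full span:
  M_1 = wx(L-x)/2 = 2·6·(12-6)/2 = 36 kN·m
Load 2 — point force P=-4 kN at a=9 m (b=L-a=3):
  M_2 = Pbx/L  [x≤a] = (-4)·3·6/12 = -6 kN·m
Superposition: M = Σ M_i = 30 kN·m ≈ 30.000000 kN·m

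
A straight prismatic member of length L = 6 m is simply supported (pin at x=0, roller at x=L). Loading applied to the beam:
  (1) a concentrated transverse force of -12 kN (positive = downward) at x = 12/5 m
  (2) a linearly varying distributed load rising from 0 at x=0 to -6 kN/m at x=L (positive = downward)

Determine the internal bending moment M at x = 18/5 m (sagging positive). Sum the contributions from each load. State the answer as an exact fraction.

Load 1 — point force P=-12 kN at a=12/5 m (b=L-a=18/5):
  M_1 = Pa(L-x)/L  [x>a] = (-12)·(12/5)·(6-(18/5))/6 = -288/25 kN·m
Load 2 — triangular load w₀=-6 kN/m (0→w₀ over full span):
  M_2 = w₀Lx/6 - w₀x³/(6L) = (-6)·6·(18/5)/6 - (-6)·(18/5)³/(6·6) = -1728/125 kN·m
Superposition: M = Σ M_i = -3168/125 kN·m ≈ -25.344000 kN·m

M(18/5) = -3168/125 kN·m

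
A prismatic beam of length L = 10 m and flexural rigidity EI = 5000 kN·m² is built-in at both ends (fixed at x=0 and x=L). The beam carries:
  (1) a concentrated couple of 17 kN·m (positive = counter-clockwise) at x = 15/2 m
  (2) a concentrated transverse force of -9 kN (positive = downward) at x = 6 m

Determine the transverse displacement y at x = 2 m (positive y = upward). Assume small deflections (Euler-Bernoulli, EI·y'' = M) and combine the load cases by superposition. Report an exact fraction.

y(2) = 4981/5000000 m

Load 1 — applied couple M₀=17 kN·m at a=15/2 m (b=L-a=5/2):
  y_1 = (R_Ax³/6 - M_Ax²/2)/EI  [x≤a] with R_A=153/80, M_A=85/16 = ((153/80)·2³/6 - (85/16)·2²/2)/5000 = -323/200000 m
Load 2 — point force P=-9 kN at a=6 m (b=L-a=4):
  y_2 = -Pb²x²(3aL-(3a+b)x)/(6L³EI)  [x≤a] = -(-9)·4²·2²·(3·6·10-(3·6+4)·2)/(6·10³·5000) = 204/78125 m
Superposition: y = Σ y_i = 4981/5000000 m ≈ 0.000996 m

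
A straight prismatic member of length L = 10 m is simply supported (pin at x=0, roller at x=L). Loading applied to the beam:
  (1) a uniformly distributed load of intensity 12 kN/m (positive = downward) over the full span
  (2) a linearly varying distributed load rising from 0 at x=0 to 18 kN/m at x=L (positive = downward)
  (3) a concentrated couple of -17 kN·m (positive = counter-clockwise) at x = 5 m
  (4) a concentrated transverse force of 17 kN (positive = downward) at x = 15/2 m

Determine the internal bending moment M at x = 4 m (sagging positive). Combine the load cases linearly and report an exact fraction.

M(4) = 255 kN·m

Load 1 — uniform load w=12 kN/m over full span:
  M_1 = wx(L-x)/2 = 12·4·(10-4)/2 = 144 kN·m
Load 2 — triangular load w₀=18 kN/m (0→w₀ over full span):
  M_2 = w₀Lx/6 - w₀x³/(6L) = 18·10·4/6 - 18·4³/(6·10) = 504/5 kN·m
Load 3 — applied couple M₀=-17 kN·m at a=5 m (b=L-a=5):
  M_3 = M₀x/L  [x≤a] = (-17)·4/10 = -34/5 kN·m
Load 4 — point force P=17 kN at a=15/2 m (b=L-a=5/2):
  M_4 = Pbx/L  [x≤a] = 17·(5/2)·4/10 = 17 kN·m
Superposition: M = Σ M_i = 255 kN·m ≈ 255.000000 kN·m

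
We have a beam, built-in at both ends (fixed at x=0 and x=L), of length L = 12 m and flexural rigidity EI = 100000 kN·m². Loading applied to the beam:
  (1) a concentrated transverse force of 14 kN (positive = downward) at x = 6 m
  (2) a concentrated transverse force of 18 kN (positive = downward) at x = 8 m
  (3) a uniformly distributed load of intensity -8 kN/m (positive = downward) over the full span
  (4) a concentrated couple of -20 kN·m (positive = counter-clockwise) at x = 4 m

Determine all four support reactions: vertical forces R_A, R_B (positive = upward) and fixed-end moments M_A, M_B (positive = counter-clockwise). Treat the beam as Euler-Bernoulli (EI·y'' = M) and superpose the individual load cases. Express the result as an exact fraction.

Load 1 — point force P=14 kN at a=6 m (b=L-a=6):
  R_A = Pb²(3a+b)/L³ = 14·6²·(3·6+6)/12³ = 7 kN
  M_A = Pab²/L² = 14·6·6²/12² = 21 kN·m
  R_B = Pa²(a+3b)/L³ = 14·6²·(6+3·6)/12³ = 7 kN
  M_B = -Pa²b/L² = -14·6²·6/12² = -21 kN·m
Load 2 — point force P=18 kN at a=8 m (b=L-a=4):
  R_A = Pb²(3a+b)/L³ = 18·4²·(3·8+4)/12³ = 14/3 kN
  M_A = Pab²/L² = 18·8·4²/12² = 16 kN·m
  R_B = Pa²(a+3b)/L³ = 18·8²·(8+3·4)/12³ = 40/3 kN
  M_B = -Pa²b/L² = -18·8²·4/12² = -32 kN·m
Load 3 — uniform load w=-8 kN/m over full span:
  R_A = wL/2 = (-8)·12/2 = -48 kN
  M_A = wL²/12 = (-8)·12²/12 = -96 kN·m
  R_B = wL/2 = (-8)·12/2 = -48 kN
  M_B = -wL²/12 = -(-8)·12²/12 = 96 kN·m
Load 4 — applied couple M₀=-20 kN·m at a=4 m (b=L-a=8):
  R_A = 6M₀ab/L³ = 6·(-20)·4·8/12³ = -20/9 kN
  M_A = M₀b(2a-b)/L² = (-20)·8·(2·4-8)/12² = 0 kN·m
  R_B = -6M₀ab/L³ = -6·(-20)·4·8/12³ = 20/9 kN
  M_B = M₀a(2b-a)/L² = (-20)·4·(2·8-4)/12² = -20/3 kN·m
Superposition: R_A = -347/9 kN, M_A = -59 kN·m, R_B = -229/9 kN, M_B = 109/3 kN·m

R_A = -347/9 kN, M_A = -59 kN·m, R_B = -229/9 kN, M_B = 109/3 kN·m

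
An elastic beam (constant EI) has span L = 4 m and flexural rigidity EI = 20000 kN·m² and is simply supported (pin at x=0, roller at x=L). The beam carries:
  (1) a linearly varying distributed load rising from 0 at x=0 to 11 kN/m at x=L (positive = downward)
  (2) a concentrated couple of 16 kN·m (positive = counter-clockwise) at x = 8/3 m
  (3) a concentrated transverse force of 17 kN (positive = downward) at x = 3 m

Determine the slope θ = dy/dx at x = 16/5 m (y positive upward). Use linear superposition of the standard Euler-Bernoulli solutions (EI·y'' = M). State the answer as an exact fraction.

θ(16/5) = 137367/100000000 rad

Load 1 — triangular load w₀=11 kN/m (0→w₀ over full span):
  θ_1 = -w₀(7L⁴-30L²x²+15x⁴)/(360LEI) = -11·(7·4⁴-30·4²·(16/5)²+15·(16/5)⁴)/(360·4·20000) = 8327/14062500 rad
Load 2 — applied couple M₀=16 kN·m at a=8/3 m (b=L-a=4/3):
  θ_2 = (M₀x²/(2L)-M₀(x-a)+C₁)/EI  [x>a] with C₁=M₀(3b²-L²)/(6L)=-64/9 = (16·(16/5)²/(2·4)-16·((16/5)-(8/3))+(-64/9))/20000 = 34/140625 rad
Load 3 — point force P=17 kN at a=3 m (b=L-a=1):
  θ_3 = -Pa(2L²-6Lx+3x²+a²)/(6LEI)  [x>a] = -17·3·(2·4²-6·4·(16/5)+3·(16/5)²+3²)/(6·4·20000) = 2159/4000000 rad
Superposition: θ = Σ θ_i = 137367/100000000 rad ≈ 0.001374 rad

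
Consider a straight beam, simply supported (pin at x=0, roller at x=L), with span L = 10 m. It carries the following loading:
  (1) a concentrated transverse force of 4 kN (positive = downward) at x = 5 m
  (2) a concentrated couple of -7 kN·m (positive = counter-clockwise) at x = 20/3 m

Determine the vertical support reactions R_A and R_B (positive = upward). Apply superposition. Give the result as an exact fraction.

R_A = 13/10 kN, R_B = 27/10 kN

Load 1 — point force P=4 kN at a=5 m (b=L-a=5):
  R_A = Pb/L = 4·5/10 = 2 kN
  R_B = Pa/L = 4·5/10 = 2 kN
Load 2 — applied couple M₀=-7 kN·m at a=20/3 m (b=L-a=10/3):
  R_A = M₀/L = (-7)/10 = -7/10 kN
  R_B = -M₀/L = -(-7)/10 = 7/10 kN
Superposition: R_A = 13/10 kN, R_B = 27/10 kN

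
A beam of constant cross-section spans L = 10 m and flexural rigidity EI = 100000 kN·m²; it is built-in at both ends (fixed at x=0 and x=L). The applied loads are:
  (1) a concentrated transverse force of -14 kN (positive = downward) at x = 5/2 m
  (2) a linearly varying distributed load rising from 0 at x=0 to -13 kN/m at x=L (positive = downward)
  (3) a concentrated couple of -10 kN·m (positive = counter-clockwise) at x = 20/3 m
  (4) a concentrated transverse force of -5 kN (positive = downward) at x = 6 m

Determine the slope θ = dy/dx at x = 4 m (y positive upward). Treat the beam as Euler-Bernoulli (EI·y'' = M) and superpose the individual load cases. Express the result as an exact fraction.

θ(4) = 731/1875000 rad

Load 1 — point force P=-14 kN at a=5/2 m (b=L-a=15/2):
  θ_1 = Pa²(L-x)(2bL-(3b+a)(L-x))/(2L³EI)  [x>a] = (-14)·(5/2)²·(10-4)·(2·(15/2)·10-(3·(15/2)+(5/2))·(10-4))/(2·10³·100000) = 0 rad
Load 2 — triangular load w₀=-13 kN/m (0→w₀ over full span):
  θ_2 = -w₀(2x(L-x)(L-2x)(x+2L)+x²(L-x)²)/(120LEI) = -(-13)·(2·4·(10-4)·(10-2·4)·(4+2·10)+4²·(10-4)²)/(120·10·100000) = 39/125000 rad
Load 3 — applied couple M₀=-10 kN·m at a=20/3 m (b=L-a=10/3):
  θ_3 = (R_Ax²/2 - M_Ax)/EI  [x≤a] with R_A=-4/3, M_A=-10/3 = ((-4/3)·4²/2 - (-10/3)·4)/100000 = 1/37500 rad
Load 4 — point force P=-5 kN at a=6 m (b=L-a=4):
  θ_4 = -Pb²x(2aL-(3a+b)x)/(2L³EI)  [x≤a] = -(-5)·4²·4·(2·6·10-(3·6+4)·4)/(2·10³·100000) = 4/78125 rad
Superposition: θ = Σ θ_i = 731/1875000 rad ≈ 0.000390 rad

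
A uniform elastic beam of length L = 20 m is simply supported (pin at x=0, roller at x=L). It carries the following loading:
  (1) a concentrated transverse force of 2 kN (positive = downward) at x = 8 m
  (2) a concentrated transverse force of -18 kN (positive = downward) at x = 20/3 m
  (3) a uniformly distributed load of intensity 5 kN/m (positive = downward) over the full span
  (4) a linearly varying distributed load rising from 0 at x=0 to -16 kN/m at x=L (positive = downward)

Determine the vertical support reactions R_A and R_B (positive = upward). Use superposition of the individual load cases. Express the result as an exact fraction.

R_A = -212/15 kN, R_B = -928/15 kN

Load 1 — point force P=2 kN at a=8 m (b=L-a=12):
  R_A = Pb/L = 2·12/20 = 6/5 kN
  R_B = Pa/L = 2·8/20 = 4/5 kN
Load 2 — point force P=-18 kN at a=20/3 m (b=L-a=40/3):
  R_A = Pb/L = (-18)·(40/3)/20 = -12 kN
  R_B = Pa/L = (-18)·(20/3)/20 = -6 kN
Load 3 — uniform load w=5 kN/m over full span:
  R_A = wL/2 = 5·20/2 = 50 kN
  R_B = wL/2 = 5·20/2 = 50 kN
Load 4 — triangular load w₀=-16 kN/m (0→w₀ over full span):
  R_A = w₀L/6 = (-16)·20/6 = -160/3 kN
  R_B = w₀L/3 = (-16)·20/3 = -320/3 kN
Superposition: R_A = -212/15 kN, R_B = -928/15 kN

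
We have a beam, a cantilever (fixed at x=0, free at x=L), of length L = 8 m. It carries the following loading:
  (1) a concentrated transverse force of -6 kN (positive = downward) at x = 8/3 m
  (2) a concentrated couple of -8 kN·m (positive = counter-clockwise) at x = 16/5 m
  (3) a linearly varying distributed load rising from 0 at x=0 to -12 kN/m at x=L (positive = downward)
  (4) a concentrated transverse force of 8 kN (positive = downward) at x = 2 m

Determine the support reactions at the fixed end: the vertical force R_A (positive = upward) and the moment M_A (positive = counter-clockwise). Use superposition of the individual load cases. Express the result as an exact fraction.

Load 1 — point force P=-6 kN at a=8/3 m (b=L-a=16/3):
  R_A = P = (-6) = -6 kN
  M_A = Pa = (-6)·(8/3) = -16 kN·m
Load 2 — applied couple M₀=-8 kN·m at a=16/5 m (b=L-a=24/5):
  R_A = 0 kN
  M_A = -M₀ = -(-8) = 8 kN·m
Load 3 — triangular load w₀=-12 kN/m (0→w₀ over full span):
  R_A = w₀L/2 = (-12)·8/2 = -48 kN
  M_A = w₀L²/3 = (-12)·8²/3 = -256 kN·m
Load 4 — point force P=8 kN at a=2 m (b=L-a=6):
  R_A = P = 8 kN
  M_A = Pa = 8·2 = 16 kN·m
Superposition: R_A = -46 kN, M_A = -248 kN·m

R_A = -46 kN, M_A = -248 kN·m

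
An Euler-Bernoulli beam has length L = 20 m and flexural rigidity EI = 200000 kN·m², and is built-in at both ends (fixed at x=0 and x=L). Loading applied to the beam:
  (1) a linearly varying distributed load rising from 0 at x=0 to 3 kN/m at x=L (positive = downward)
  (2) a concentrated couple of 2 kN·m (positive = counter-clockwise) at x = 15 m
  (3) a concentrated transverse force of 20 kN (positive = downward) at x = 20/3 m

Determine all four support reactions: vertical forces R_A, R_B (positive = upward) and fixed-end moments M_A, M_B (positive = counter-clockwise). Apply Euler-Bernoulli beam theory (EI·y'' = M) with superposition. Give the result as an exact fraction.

R_A = 51683/2160 kN, M_A = 21575/216 kN·m, R_B = 56317/2160 kN, M_B = -19441/216 kN·m

Load 1 — triangular load w₀=3 kN/m (0→w₀ over full span):
  R_A = 3w₀L/20 = 3·3·20/20 = 9 kN
  M_A = w₀L²/30 = 3·20²/30 = 40 kN·m
  R_B = 7w₀L/20 = 7·3·20/20 = 21 kN
  M_B = -w₀L²/20 = -3·20²/20 = -60 kN·m
Load 2 — applied couple M₀=2 kN·m at a=15 m (b=L-a=5):
  R_A = 6M₀ab/L³ = 6·2·15·5/20³ = 9/80 kN
  M_A = M₀b(2a-b)/L² = 2·5·(2·15-5)/20² = 5/8 kN·m
  R_B = -6M₀ab/L³ = -6·2·15·5/20³ = -9/80 kN
  M_B = M₀a(2b-a)/L² = 2·15·(2·5-15)/20² = -3/8 kN·m
Load 3 — point force P=20 kN at a=20/3 m (b=L-a=40/3):
  R_A = Pb²(3a+b)/L³ = 20·(40/3)²·(3·(20/3)+(40/3))/20³ = 400/27 kN
  M_A = Pab²/L² = 20·(20/3)·(40/3)²/20² = 1600/27 kN·m
  R_B = Pa²(a+3b)/L³ = 20·(20/3)²·((20/3)+3·(40/3))/20³ = 140/27 kN
  M_B = -Pa²b/L² = -20·(20/3)²·(40/3)/20² = -800/27 kN·m
Superposition: R_A = 51683/2160 kN, M_A = 21575/216 kN·m, R_B = 56317/2160 kN, M_B = -19441/216 kN·m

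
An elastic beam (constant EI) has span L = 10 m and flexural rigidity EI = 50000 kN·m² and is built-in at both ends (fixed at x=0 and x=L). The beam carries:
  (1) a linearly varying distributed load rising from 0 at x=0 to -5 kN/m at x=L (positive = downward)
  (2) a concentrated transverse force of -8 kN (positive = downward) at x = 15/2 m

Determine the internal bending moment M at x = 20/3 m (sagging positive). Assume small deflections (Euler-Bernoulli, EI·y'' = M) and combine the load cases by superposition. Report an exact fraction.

Load 1 — triangular load w₀=-5 kN/m (0→w₀ over full span):
  M_1 = 3w₀Lx/20 - w₀L²/30 - w₀x³/(6L) = 3·(-5)·10·(20/3)/20 - (-5)·10²/30 - (-5)·(20/3)³/(6·10) = -700/81 kN·m
Load 2 — point force P=-8 kN at a=15/2 m (b=L-a=5/2):
  M_2 = Pb²(3a+b)x/L³ - Pab²/L²  [x≤a] = (-8)·(5/2)²·(3·(15/2)+(5/2))·(20/3)/10³ - (-8)·(15/2)·(5/2)²/10² = -55/12 kN·m
Superposition: M = Σ M_i = -4285/324 kN·m ≈ -13.225309 kN·m

M(20/3) = -4285/324 kN·m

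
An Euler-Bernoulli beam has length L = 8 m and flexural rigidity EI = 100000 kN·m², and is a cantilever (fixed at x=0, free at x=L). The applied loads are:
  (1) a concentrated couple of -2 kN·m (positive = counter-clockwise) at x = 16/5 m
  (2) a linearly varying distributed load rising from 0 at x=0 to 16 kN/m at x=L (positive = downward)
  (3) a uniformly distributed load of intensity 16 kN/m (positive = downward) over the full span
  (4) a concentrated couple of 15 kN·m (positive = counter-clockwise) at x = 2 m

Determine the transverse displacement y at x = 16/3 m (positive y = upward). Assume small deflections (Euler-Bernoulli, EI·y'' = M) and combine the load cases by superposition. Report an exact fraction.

Load 1 — applied couple M₀=-2 kN·m at a=16/5 m (b=L-a=24/5):
  y_1 = M₀a(2x-a)/(2EI)  [x>a] = (-2)·(16/5)·(2·(16/3)-(16/5))/(2·100000) = -56/234375 m
Load 2 — triangular load w₀=16 kN/m (0→w₀ over full span):
  y_2 = (w₀Lx³/12-w₀L²x²/6-w₀x⁵/(120L))/EI = (16·8·(16/3)³/12-16·8²·(16/3)²/6-16·(16/3)⁵/(120·8))/100000 = -376832/11390625 m
Load 3 — uniform load w=16 kN/m over full span:
  y_3 = -wx²(x²-4Lx+6L²)/(24EI) = -16·(16/3)²·((16/3)²-4·8·(16/3)+6·8²)/(24·100000) = -34816/759375 m
Load 4 — applied couple M₀=15 kN·m at a=2 m (b=L-a=6):
  y_4 = M₀a(2x-a)/(2EI)  [x>a] = 15·2·(2·(16/3)-2)/(2·100000) = 13/10000 m
Superposition: y = Σ y_i = -70958863/911250000 m ≈ -0.077870 m

y(16/3) = -70958863/911250000 m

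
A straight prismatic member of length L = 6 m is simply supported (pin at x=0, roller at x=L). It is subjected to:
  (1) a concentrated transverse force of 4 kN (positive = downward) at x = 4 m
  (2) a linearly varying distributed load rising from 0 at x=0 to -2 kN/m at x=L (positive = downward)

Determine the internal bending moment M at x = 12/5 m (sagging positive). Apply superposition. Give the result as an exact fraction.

M(12/5) = -104/125 kN·m

Load 1 — point force P=4 kN at a=4 m (b=L-a=2):
  M_1 = Pbx/L  [x≤a] = 4·2·(12/5)/6 = 16/5 kN·m
Load 2 — triangular load w₀=-2 kN/m (0→w₀ over full span):
  M_2 = w₀Lx/6 - w₀x³/(6L) = (-2)·6·(12/5)/6 - (-2)·(12/5)³/(6·6) = -504/125 kN·m
Superposition: M = Σ M_i = -104/125 kN·m ≈ -0.832000 kN·m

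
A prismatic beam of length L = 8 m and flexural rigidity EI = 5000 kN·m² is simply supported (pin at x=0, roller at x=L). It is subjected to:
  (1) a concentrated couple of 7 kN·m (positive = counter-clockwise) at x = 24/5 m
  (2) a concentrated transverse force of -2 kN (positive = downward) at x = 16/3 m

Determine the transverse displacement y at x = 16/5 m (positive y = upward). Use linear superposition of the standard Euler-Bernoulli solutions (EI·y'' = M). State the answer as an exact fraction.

Load 1 — applied couple M₀=7 kN·m at a=24/5 m (b=L-a=16/5):
  y_1 = (M₀x³/(6L)+C₁x)/EI  [x≤a] with C₁=M₀(3b²-L²)/(6L)=-364/75 = (7·(16/5)³/(6·8)+(-364/75)·(16/5))/5000 = -168/78125 m
Load 2 — point force P=-2 kN at a=16/3 m (b=L-a=8/3):
  y_2 = -Pbx(L²-b²-x²)/(6LEI)  [x≤a] = -(-2)·(8/3)·(16/5)·(8²-(8/3)²-(16/5)²)/(6·8·5000) = 20992/6328125 m
Superposition: y = Σ y_i = 7384/6328125 m ≈ 0.001167 m

y(16/5) = 7384/6328125 m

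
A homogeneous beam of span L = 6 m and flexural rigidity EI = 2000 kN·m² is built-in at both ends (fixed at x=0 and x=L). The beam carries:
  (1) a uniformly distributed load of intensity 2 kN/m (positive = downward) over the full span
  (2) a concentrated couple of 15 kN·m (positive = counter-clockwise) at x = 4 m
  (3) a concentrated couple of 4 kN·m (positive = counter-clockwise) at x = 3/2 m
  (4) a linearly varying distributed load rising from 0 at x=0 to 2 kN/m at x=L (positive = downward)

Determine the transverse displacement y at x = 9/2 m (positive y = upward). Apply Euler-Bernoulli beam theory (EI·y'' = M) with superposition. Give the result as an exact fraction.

y(9/2) = -8673/2560000 m

Load 1 — uniform load w=2 kN/m over full span:
  y_1 = -wx²(L-x)²/(24EI) = -2·(9/2)²·(6-(9/2))²/(24·2000) = -243/128000 m
Load 2 — applied couple M₀=15 kN·m at a=4 m (b=L-a=2):
  y_2 = (R_Ax³/6 - M_Ax²/2 - M₀(x-a)²/2)/EI  [x>a] with R_A=10/3, M_A=5 = ((10/3)·(9/2)³/6 - 5·(9/2)²/2 - 15·((9/2)-4)²/2)/2000 = -3/3200 m
Load 3 — applied couple M₀=4 kN·m at a=3/2 m (b=L-a=9/2):
  y_3 = (R_Ax³/6 - M_Ax²/2 - M₀(x-a)²/2)/EI  [x>a] with R_A=3/4, M_A=-3/4 = ((3/4)·(9/2)³/6 - (-3/4)·(9/2)²/2 - 4·((9/2)-(3/2))²/2)/2000 = 63/128000 m
Load 4 — triangular load w₀=2 kN/m (0→w₀ over full span):
  y_4 = -w₀x²(L-x)²(x+2L)/(120LEI) = -2·(9/2)²·(6-(9/2))²·((9/2)+2·6)/(120·6·2000) = -2673/2560000 m
Superposition: y = Σ y_i = -8673/2560000 m ≈ -0.003388 m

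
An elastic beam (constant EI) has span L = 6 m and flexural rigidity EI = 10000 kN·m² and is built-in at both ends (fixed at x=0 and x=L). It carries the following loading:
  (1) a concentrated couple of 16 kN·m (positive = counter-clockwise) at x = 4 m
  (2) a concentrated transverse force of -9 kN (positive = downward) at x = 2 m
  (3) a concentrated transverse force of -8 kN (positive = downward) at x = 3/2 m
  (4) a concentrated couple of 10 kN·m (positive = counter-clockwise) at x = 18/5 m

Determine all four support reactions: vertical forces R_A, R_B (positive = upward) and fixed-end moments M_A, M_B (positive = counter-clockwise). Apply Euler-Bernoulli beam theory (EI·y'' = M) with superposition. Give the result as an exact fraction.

Load 1 — applied couple M₀=16 kN·m at a=4 m (b=L-a=2):
  R_A = 6M₀ab/L³ = 6·16·4·2/6³ = 32/9 kN
  M_A = M₀b(2a-b)/L² = 16·2·(2·4-2)/6² = 16/3 kN·m
  R_B = -6M₀ab/L³ = -6·16·4·2/6³ = -32/9 kN
  M_B = M₀a(2b-a)/L² = 16·4·(2·2-4)/6² = 0 kN·m
Load 2 — point force P=-9 kN at a=2 m (b=L-a=4):
  R_A = Pb²(3a+b)/L³ = (-9)·4²·(3·2+4)/6³ = -20/3 kN
  M_A = Pab²/L² = (-9)·2·4²/6² = -8 kN·m
  R_B = Pa²(a+3b)/L³ = (-9)·2²·(2+3·4)/6³ = -7/3 kN
  M_B = -Pa²b/L² = -(-9)·2²·4/6² = 4 kN·m
Load 3 — point force P=-8 kN at a=3/2 m (b=L-a=9/2):
  R_A = Pb²(3a+b)/L³ = (-8)·(9/2)²·(3·(3/2)+(9/2))/6³ = -27/4 kN
  M_A = Pab²/L² = (-8)·(3/2)·(9/2)²/6² = -27/4 kN·m
  R_B = Pa²(a+3b)/L³ = (-8)·(3/2)²·((3/2)+3·(9/2))/6³ = -5/4 kN
  M_B = -Pa²b/L² = -(-8)·(3/2)²·(9/2)/6² = 9/4 kN·m
Load 4 — applied couple M₀=10 kN·m at a=18/5 m (b=L-a=12/5):
  R_A = 6M₀ab/L³ = 6·10·(18/5)·(12/5)/6³ = 12/5 kN
  M_A = M₀b(2a-b)/L² = 10·(12/5)·(2·(18/5)-(12/5))/6² = 16/5 kN·m
  R_B = -6M₀ab/L³ = -6·10·(18/5)·(12/5)/6³ = -12/5 kN
  M_B = M₀a(2b-a)/L² = 10·(18/5)·(2·(12/5)-(18/5))/6² = 6/5 kN·m
Superposition: R_A = -1343/180 kN, M_A = -373/60 kN·m, R_B = -1717/180 kN, M_B = 149/20 kN·m

R_A = -1343/180 kN, M_A = -373/60 kN·m, R_B = -1717/180 kN, M_B = 149/20 kN·m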